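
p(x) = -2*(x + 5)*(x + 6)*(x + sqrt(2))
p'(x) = -2*(x + 5)*(x + 6) - 2*(x + 5)*(x + sqrt(2)) - 2*(x + 6)*(x + sqrt(2))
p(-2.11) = 15.64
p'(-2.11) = -13.05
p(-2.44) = 18.70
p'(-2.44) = -5.67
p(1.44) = -273.51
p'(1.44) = -175.06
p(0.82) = -177.36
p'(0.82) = -135.87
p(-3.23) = 17.81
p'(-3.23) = 6.68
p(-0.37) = -54.44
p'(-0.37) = -73.56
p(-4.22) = 7.79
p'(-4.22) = 11.59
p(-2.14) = 16.02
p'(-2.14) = -12.32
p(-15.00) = 2445.44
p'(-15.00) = -696.26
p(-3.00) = 19.03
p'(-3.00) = 3.86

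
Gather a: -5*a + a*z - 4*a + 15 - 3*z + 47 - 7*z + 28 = a*(z - 9) - 10*z + 90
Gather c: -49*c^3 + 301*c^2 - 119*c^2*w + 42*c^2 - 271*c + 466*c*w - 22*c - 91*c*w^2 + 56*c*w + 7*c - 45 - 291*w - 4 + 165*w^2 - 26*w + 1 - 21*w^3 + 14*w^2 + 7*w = -49*c^3 + c^2*(343 - 119*w) + c*(-91*w^2 + 522*w - 286) - 21*w^3 + 179*w^2 - 310*w - 48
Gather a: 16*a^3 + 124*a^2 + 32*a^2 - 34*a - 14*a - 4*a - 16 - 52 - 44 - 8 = 16*a^3 + 156*a^2 - 52*a - 120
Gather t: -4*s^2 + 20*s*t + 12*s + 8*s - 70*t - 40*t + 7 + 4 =-4*s^2 + 20*s + t*(20*s - 110) + 11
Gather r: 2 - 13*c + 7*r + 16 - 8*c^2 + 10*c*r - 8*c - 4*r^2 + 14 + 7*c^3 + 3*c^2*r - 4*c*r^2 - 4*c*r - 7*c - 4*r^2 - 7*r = 7*c^3 - 8*c^2 - 28*c + r^2*(-4*c - 8) + r*(3*c^2 + 6*c) + 32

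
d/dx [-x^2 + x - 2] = 1 - 2*x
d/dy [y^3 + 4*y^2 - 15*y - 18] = 3*y^2 + 8*y - 15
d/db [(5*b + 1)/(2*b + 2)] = 2/(b^2 + 2*b + 1)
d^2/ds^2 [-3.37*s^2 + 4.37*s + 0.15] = -6.74000000000000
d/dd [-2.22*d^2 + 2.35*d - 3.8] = 2.35 - 4.44*d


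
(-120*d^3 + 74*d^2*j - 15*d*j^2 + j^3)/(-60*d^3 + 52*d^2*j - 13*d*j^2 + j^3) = (4*d - j)/(2*d - j)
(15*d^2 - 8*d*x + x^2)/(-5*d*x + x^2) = (-3*d + x)/x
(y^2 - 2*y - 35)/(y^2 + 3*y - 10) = (y - 7)/(y - 2)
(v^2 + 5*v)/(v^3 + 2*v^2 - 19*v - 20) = v/(v^2 - 3*v - 4)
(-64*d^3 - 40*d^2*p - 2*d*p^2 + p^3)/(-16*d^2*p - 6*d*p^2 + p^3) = (4*d + p)/p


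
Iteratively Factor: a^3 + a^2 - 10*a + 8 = (a - 2)*(a^2 + 3*a - 4) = (a - 2)*(a - 1)*(a + 4)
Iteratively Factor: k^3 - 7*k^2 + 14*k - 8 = (k - 2)*(k^2 - 5*k + 4) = (k - 4)*(k - 2)*(k - 1)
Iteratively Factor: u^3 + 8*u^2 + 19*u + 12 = (u + 4)*(u^2 + 4*u + 3) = (u + 3)*(u + 4)*(u + 1)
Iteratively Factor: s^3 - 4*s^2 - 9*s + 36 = (s - 3)*(s^2 - s - 12) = (s - 3)*(s + 3)*(s - 4)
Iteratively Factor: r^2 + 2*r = (r + 2)*(r)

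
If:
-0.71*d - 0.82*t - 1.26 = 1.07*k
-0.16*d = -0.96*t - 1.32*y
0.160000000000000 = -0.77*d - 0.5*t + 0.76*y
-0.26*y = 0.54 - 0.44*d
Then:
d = 1.98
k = -1.40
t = -1.43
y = 1.28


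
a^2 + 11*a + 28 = (a + 4)*(a + 7)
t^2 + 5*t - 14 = (t - 2)*(t + 7)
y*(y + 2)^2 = y^3 + 4*y^2 + 4*y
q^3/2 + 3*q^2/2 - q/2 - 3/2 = (q/2 + 1/2)*(q - 1)*(q + 3)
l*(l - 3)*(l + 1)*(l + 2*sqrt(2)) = l^4 - 2*l^3 + 2*sqrt(2)*l^3 - 4*sqrt(2)*l^2 - 3*l^2 - 6*sqrt(2)*l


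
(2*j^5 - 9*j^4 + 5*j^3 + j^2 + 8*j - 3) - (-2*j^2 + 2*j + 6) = 2*j^5 - 9*j^4 + 5*j^3 + 3*j^2 + 6*j - 9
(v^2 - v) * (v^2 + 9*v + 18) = v^4 + 8*v^3 + 9*v^2 - 18*v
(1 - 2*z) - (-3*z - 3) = z + 4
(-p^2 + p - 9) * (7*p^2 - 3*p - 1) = -7*p^4 + 10*p^3 - 65*p^2 + 26*p + 9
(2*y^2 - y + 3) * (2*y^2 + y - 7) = 4*y^4 - 9*y^2 + 10*y - 21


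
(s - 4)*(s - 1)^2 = s^3 - 6*s^2 + 9*s - 4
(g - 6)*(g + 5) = g^2 - g - 30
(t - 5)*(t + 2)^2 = t^3 - t^2 - 16*t - 20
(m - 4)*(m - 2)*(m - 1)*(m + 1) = m^4 - 6*m^3 + 7*m^2 + 6*m - 8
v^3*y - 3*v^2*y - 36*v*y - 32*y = (v - 8)*(v + 4)*(v*y + y)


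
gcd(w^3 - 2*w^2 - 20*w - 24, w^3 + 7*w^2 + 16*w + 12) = w^2 + 4*w + 4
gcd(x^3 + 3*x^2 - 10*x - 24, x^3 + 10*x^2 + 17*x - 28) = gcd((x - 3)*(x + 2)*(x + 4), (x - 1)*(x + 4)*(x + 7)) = x + 4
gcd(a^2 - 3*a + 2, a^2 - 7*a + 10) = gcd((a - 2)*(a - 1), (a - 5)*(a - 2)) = a - 2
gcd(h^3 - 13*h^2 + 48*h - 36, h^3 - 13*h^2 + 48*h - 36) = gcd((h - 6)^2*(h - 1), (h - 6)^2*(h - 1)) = h^3 - 13*h^2 + 48*h - 36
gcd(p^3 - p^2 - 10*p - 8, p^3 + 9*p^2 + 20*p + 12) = p^2 + 3*p + 2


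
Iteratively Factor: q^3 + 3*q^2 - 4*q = (q + 4)*(q^2 - q) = (q - 1)*(q + 4)*(q)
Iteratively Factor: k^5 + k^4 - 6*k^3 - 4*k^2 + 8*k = (k - 1)*(k^4 + 2*k^3 - 4*k^2 - 8*k) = (k - 1)*(k + 2)*(k^3 - 4*k) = k*(k - 1)*(k + 2)*(k^2 - 4) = k*(k - 1)*(k + 2)^2*(k - 2)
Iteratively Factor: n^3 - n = (n + 1)*(n^2 - n) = n*(n + 1)*(n - 1)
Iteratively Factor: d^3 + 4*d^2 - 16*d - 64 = (d + 4)*(d^2 - 16) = (d + 4)^2*(d - 4)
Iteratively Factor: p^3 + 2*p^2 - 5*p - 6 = (p + 3)*(p^2 - p - 2) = (p + 1)*(p + 3)*(p - 2)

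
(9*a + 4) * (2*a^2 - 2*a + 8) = 18*a^3 - 10*a^2 + 64*a + 32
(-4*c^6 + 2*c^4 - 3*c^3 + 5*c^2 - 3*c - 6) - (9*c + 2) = -4*c^6 + 2*c^4 - 3*c^3 + 5*c^2 - 12*c - 8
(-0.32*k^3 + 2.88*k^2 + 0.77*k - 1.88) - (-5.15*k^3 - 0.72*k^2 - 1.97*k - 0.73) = 4.83*k^3 + 3.6*k^2 + 2.74*k - 1.15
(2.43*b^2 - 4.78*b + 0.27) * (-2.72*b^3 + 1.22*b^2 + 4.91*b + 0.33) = -6.6096*b^5 + 15.9662*b^4 + 5.3653*b^3 - 22.3385*b^2 - 0.2517*b + 0.0891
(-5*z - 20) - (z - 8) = -6*z - 12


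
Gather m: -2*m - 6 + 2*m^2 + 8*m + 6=2*m^2 + 6*m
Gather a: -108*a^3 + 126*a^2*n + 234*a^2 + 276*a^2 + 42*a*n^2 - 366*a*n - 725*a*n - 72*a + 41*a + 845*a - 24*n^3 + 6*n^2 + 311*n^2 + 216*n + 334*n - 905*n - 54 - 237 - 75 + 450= -108*a^3 + a^2*(126*n + 510) + a*(42*n^2 - 1091*n + 814) - 24*n^3 + 317*n^2 - 355*n + 84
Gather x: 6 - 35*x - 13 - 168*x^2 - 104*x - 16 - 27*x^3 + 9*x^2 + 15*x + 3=-27*x^3 - 159*x^2 - 124*x - 20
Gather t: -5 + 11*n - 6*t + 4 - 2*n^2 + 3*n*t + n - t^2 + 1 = -2*n^2 + 12*n - t^2 + t*(3*n - 6)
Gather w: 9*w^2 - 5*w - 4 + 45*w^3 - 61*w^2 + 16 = 45*w^3 - 52*w^2 - 5*w + 12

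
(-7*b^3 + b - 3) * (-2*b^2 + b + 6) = 14*b^5 - 7*b^4 - 44*b^3 + 7*b^2 + 3*b - 18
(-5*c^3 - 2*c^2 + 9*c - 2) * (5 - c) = 5*c^4 - 23*c^3 - 19*c^2 + 47*c - 10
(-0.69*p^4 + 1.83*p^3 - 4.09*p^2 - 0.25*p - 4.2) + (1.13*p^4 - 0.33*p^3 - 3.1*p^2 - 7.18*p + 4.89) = 0.44*p^4 + 1.5*p^3 - 7.19*p^2 - 7.43*p + 0.69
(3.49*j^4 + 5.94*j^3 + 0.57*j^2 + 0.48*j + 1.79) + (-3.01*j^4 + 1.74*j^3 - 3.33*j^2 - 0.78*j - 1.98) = 0.48*j^4 + 7.68*j^3 - 2.76*j^2 - 0.3*j - 0.19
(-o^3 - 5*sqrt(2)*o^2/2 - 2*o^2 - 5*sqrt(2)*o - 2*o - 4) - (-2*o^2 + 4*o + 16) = -o^3 - 5*sqrt(2)*o^2/2 - 5*sqrt(2)*o - 6*o - 20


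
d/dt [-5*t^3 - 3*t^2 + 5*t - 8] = -15*t^2 - 6*t + 5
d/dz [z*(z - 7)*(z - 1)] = 3*z^2 - 16*z + 7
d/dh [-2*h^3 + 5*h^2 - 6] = 2*h*(5 - 3*h)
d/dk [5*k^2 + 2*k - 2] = 10*k + 2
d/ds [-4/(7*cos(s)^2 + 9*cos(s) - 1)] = -4*(14*cos(s) + 9)*sin(s)/(7*cos(s)^2 + 9*cos(s) - 1)^2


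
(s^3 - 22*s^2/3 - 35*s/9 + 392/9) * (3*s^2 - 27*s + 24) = 3*s^5 - 49*s^4 + 631*s^3/3 + 179*s^2/3 - 3808*s/3 + 3136/3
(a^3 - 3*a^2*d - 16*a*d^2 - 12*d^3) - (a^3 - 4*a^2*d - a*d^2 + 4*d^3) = a^2*d - 15*a*d^2 - 16*d^3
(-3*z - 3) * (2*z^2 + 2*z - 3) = -6*z^3 - 12*z^2 + 3*z + 9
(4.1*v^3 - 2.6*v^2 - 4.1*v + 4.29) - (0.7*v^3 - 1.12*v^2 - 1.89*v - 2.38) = 3.4*v^3 - 1.48*v^2 - 2.21*v + 6.67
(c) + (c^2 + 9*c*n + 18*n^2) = c^2 + 9*c*n + c + 18*n^2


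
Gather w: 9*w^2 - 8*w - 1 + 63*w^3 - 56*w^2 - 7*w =63*w^3 - 47*w^2 - 15*w - 1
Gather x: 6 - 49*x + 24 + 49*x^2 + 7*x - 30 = 49*x^2 - 42*x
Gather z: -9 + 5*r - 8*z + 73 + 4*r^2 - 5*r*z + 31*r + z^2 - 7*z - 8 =4*r^2 + 36*r + z^2 + z*(-5*r - 15) + 56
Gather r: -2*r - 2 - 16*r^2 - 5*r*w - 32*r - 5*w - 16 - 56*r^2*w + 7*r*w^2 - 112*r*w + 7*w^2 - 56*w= r^2*(-56*w - 16) + r*(7*w^2 - 117*w - 34) + 7*w^2 - 61*w - 18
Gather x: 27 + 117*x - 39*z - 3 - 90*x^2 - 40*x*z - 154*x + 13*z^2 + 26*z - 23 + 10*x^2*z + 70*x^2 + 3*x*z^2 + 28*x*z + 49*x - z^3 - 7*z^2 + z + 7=x^2*(10*z - 20) + x*(3*z^2 - 12*z + 12) - z^3 + 6*z^2 - 12*z + 8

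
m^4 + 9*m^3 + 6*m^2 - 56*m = m*(m - 2)*(m + 4)*(m + 7)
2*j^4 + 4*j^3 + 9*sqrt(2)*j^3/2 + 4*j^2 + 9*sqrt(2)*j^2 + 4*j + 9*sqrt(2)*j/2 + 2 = (j + 1)*(j + 2*sqrt(2))*(sqrt(2)*j + 1/2)*(sqrt(2)*j + sqrt(2))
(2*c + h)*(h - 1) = 2*c*h - 2*c + h^2 - h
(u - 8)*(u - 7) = u^2 - 15*u + 56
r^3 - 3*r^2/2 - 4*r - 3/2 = (r - 3)*(r + 1/2)*(r + 1)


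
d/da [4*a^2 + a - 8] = 8*a + 1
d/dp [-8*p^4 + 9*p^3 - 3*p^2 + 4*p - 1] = -32*p^3 + 27*p^2 - 6*p + 4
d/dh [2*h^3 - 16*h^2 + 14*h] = 6*h^2 - 32*h + 14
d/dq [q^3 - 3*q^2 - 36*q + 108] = 3*q^2 - 6*q - 36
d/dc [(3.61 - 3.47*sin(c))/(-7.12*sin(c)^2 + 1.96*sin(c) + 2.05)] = (-24.7064*sin(c)^2 + 51.4064*sin(c) - 14.1891)*cos(c)/(50.6944*sin(c)^4 - 27.9104*sin(c)^3 - 25.3504*sin(c)^2 + 8.036*sin(c) + 4.2025)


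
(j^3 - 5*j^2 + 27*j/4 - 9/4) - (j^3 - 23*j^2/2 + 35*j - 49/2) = 13*j^2/2 - 113*j/4 + 89/4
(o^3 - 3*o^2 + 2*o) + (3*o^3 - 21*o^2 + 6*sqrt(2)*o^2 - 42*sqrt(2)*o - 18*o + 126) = 4*o^3 - 24*o^2 + 6*sqrt(2)*o^2 - 42*sqrt(2)*o - 16*o + 126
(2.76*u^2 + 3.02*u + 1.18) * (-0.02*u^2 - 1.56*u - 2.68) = -0.0552*u^4 - 4.366*u^3 - 12.1316*u^2 - 9.9344*u - 3.1624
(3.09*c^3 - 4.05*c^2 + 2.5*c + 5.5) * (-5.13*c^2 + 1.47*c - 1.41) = -15.8517*c^5 + 25.3188*c^4 - 23.1354*c^3 - 18.8295*c^2 + 4.56*c - 7.755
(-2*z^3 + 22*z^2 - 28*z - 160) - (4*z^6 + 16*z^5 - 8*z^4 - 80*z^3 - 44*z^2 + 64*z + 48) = -4*z^6 - 16*z^5 + 8*z^4 + 78*z^3 + 66*z^2 - 92*z - 208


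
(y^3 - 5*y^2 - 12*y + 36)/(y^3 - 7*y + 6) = (y - 6)/(y - 1)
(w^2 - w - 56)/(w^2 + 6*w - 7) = (w - 8)/(w - 1)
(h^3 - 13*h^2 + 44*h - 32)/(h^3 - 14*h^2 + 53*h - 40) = (h - 4)/(h - 5)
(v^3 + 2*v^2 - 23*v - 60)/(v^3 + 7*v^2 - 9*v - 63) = (v^2 - v - 20)/(v^2 + 4*v - 21)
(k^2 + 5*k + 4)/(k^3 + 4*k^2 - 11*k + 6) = (k^2 + 5*k + 4)/(k^3 + 4*k^2 - 11*k + 6)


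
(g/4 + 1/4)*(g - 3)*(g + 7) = g^3/4 + 5*g^2/4 - 17*g/4 - 21/4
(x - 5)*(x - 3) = x^2 - 8*x + 15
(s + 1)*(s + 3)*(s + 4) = s^3 + 8*s^2 + 19*s + 12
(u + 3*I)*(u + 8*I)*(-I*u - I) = -I*u^3 + 11*u^2 - I*u^2 + 11*u + 24*I*u + 24*I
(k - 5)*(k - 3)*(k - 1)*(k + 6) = k^4 - 3*k^3 - 31*k^2 + 123*k - 90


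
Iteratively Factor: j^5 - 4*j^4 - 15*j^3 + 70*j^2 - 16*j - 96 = (j - 4)*(j^4 - 15*j^2 + 10*j + 24) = (j - 4)*(j - 3)*(j^3 + 3*j^2 - 6*j - 8) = (j - 4)*(j - 3)*(j - 2)*(j^2 + 5*j + 4) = (j - 4)*(j - 3)*(j - 2)*(j + 4)*(j + 1)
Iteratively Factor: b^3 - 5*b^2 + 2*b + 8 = (b - 4)*(b^2 - b - 2) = (b - 4)*(b + 1)*(b - 2)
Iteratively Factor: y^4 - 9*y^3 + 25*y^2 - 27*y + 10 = (y - 5)*(y^3 - 4*y^2 + 5*y - 2) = (y - 5)*(y - 1)*(y^2 - 3*y + 2) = (y - 5)*(y - 1)^2*(y - 2)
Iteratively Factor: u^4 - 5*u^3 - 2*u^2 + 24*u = (u)*(u^3 - 5*u^2 - 2*u + 24) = u*(u + 2)*(u^2 - 7*u + 12) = u*(u - 4)*(u + 2)*(u - 3)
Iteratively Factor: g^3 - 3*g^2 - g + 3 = (g + 1)*(g^2 - 4*g + 3) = (g - 3)*(g + 1)*(g - 1)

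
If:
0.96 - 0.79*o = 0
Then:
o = 1.22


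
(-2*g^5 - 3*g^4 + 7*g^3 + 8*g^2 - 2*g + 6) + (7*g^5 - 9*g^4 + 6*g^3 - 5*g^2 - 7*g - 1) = 5*g^5 - 12*g^4 + 13*g^3 + 3*g^2 - 9*g + 5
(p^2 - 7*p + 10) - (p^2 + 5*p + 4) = 6 - 12*p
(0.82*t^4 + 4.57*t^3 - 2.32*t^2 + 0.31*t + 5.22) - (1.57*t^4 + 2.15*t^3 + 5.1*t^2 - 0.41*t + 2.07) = -0.75*t^4 + 2.42*t^3 - 7.42*t^2 + 0.72*t + 3.15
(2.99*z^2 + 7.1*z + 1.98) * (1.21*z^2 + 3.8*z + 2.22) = 3.6179*z^4 + 19.953*z^3 + 36.0136*z^2 + 23.286*z + 4.3956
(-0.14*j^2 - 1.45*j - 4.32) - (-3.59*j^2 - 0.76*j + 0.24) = 3.45*j^2 - 0.69*j - 4.56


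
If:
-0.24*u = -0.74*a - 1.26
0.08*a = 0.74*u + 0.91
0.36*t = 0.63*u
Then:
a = -2.18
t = -2.56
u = -1.47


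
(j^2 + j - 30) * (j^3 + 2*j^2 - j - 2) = j^5 + 3*j^4 - 29*j^3 - 63*j^2 + 28*j + 60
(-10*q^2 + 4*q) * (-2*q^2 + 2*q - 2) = 20*q^4 - 28*q^3 + 28*q^2 - 8*q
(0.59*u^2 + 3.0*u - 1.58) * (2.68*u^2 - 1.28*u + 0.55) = 1.5812*u^4 + 7.2848*u^3 - 7.7499*u^2 + 3.6724*u - 0.869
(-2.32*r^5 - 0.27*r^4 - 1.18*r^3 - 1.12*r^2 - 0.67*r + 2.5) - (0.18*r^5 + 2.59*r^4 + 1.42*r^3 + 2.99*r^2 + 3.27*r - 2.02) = -2.5*r^5 - 2.86*r^4 - 2.6*r^3 - 4.11*r^2 - 3.94*r + 4.52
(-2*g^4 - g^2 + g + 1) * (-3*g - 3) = 6*g^5 + 6*g^4 + 3*g^3 - 6*g - 3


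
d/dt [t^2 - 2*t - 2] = 2*t - 2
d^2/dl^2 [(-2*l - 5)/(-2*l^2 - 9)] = 4*(4*l^3 + 30*l^2 - 54*l - 45)/(8*l^6 + 108*l^4 + 486*l^2 + 729)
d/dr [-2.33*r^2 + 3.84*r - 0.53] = 3.84 - 4.66*r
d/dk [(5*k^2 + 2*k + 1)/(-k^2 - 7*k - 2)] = 3*(-11*k^2 - 6*k + 1)/(k^4 + 14*k^3 + 53*k^2 + 28*k + 4)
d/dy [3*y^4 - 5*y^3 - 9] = y^2*(12*y - 15)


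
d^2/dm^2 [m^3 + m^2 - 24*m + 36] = 6*m + 2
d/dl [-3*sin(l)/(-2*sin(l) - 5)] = 15*cos(l)/(2*sin(l) + 5)^2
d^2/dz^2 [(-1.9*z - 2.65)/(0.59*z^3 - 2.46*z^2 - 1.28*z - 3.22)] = (-3.96834*z^5 + 5.47637999999998*z^4 + 35.67352*z^3 - 127.5282*z^2 + 10.02894*z + 48.96092)/(0.205379*z^9 - 2.568978*z^8 + 9.374628*z^7 - 7.10283*z^6 + 7.702872*z^5 - 55.959384*z^4 - 44.5799*z^3 - 92.345736*z^2 - 39.814656*z - 33.386248)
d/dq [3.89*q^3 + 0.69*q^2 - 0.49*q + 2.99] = 11.67*q^2 + 1.38*q - 0.49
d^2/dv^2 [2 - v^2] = -2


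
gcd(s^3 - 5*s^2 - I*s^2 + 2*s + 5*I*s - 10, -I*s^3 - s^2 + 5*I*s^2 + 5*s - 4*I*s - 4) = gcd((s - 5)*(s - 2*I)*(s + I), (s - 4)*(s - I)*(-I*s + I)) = 1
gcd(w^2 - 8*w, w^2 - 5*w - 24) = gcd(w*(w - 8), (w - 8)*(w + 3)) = w - 8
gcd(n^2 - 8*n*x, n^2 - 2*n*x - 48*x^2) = -n + 8*x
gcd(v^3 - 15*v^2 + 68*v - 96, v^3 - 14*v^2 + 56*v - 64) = v^2 - 12*v + 32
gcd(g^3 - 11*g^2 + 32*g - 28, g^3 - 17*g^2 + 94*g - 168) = g - 7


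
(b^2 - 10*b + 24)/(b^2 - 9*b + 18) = (b - 4)/(b - 3)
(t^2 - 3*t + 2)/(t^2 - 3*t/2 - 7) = 2*(-t^2 + 3*t - 2)/(-2*t^2 + 3*t + 14)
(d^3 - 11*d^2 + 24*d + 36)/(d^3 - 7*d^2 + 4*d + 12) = (d - 6)/(d - 2)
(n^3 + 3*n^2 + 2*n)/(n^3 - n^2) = (n^2 + 3*n + 2)/(n*(n - 1))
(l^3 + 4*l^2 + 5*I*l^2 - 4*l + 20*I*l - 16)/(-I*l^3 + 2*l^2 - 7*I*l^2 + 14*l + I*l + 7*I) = (I*l^2 + 4*l*(-1 + I) - 16)/(l^2 + l*(7 + I) + 7*I)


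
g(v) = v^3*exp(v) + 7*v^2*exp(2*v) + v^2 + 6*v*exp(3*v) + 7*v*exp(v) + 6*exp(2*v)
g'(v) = v^3*exp(v) + 14*v^2*exp(2*v) + 3*v^2*exp(v) + 18*v*exp(3*v) + 14*v*exp(2*v) + 7*v*exp(v) + 2*v + 6*exp(3*v) + 12*exp(2*v) + 7*exp(v)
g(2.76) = 80770.06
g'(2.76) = 259991.57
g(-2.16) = 2.25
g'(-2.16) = -4.23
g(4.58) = 26947208.48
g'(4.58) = 85543426.91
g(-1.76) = 0.81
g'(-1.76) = -3.00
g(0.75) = 99.80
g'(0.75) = 353.04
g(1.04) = 274.80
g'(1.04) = 948.47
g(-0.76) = -0.39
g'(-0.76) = 1.15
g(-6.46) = 41.24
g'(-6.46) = -13.20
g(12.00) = 310435531657045543.68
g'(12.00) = 957151573938131536.17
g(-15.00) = 225.00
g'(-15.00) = -30.00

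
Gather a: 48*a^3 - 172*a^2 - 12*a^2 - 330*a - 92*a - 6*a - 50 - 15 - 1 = 48*a^3 - 184*a^2 - 428*a - 66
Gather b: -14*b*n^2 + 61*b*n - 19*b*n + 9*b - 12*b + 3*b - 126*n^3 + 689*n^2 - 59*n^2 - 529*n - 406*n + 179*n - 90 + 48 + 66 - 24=b*(-14*n^2 + 42*n) - 126*n^3 + 630*n^2 - 756*n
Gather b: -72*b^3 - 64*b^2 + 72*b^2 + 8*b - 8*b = -72*b^3 + 8*b^2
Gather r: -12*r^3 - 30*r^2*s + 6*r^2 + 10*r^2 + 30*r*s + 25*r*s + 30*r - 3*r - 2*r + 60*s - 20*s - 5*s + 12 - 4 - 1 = -12*r^3 + r^2*(16 - 30*s) + r*(55*s + 25) + 35*s + 7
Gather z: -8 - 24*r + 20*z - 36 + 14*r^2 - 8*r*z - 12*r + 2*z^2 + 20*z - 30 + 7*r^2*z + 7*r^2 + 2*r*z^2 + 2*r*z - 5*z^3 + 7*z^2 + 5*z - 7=21*r^2 - 36*r - 5*z^3 + z^2*(2*r + 9) + z*(7*r^2 - 6*r + 45) - 81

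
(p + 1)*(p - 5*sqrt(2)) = p^2 - 5*sqrt(2)*p + p - 5*sqrt(2)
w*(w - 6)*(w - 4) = w^3 - 10*w^2 + 24*w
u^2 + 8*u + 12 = (u + 2)*(u + 6)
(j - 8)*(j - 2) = j^2 - 10*j + 16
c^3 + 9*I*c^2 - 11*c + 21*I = (c - I)*(c + 3*I)*(c + 7*I)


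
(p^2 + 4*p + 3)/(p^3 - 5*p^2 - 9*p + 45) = (p + 1)/(p^2 - 8*p + 15)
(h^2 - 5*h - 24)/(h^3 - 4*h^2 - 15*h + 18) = (h - 8)/(h^2 - 7*h + 6)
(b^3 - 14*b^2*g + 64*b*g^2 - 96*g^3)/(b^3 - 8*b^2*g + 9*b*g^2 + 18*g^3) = (b^2 - 8*b*g + 16*g^2)/(b^2 - 2*b*g - 3*g^2)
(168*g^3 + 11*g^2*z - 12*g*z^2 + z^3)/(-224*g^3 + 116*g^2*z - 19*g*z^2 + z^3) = (3*g + z)/(-4*g + z)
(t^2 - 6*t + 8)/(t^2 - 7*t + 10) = (t - 4)/(t - 5)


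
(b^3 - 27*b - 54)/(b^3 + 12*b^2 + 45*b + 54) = (b - 6)/(b + 6)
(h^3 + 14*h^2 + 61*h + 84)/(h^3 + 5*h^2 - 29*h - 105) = (h + 4)/(h - 5)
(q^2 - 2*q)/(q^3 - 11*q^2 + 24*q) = (q - 2)/(q^2 - 11*q + 24)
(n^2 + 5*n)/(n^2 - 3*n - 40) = n/(n - 8)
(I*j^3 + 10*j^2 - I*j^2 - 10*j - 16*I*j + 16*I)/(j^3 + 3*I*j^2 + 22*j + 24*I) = (I*j^3 + j^2*(10 - I) + j*(-10 - 16*I) + 16*I)/(j^3 + 3*I*j^2 + 22*j + 24*I)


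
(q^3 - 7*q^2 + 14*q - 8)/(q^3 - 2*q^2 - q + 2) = (q - 4)/(q + 1)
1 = 1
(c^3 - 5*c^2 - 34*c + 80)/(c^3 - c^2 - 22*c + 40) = (c - 8)/(c - 4)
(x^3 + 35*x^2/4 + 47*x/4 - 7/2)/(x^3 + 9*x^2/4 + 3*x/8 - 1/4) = 2*(x + 7)/(2*x + 1)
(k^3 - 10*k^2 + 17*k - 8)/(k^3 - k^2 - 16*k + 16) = (k^2 - 9*k + 8)/(k^2 - 16)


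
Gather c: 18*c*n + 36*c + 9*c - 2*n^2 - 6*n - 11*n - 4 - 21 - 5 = c*(18*n + 45) - 2*n^2 - 17*n - 30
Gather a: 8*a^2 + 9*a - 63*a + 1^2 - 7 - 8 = 8*a^2 - 54*a - 14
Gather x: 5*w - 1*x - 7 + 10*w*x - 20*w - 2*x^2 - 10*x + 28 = -15*w - 2*x^2 + x*(10*w - 11) + 21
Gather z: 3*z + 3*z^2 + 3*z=3*z^2 + 6*z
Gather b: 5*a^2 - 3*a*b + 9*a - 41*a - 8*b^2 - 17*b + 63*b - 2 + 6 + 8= 5*a^2 - 32*a - 8*b^2 + b*(46 - 3*a) + 12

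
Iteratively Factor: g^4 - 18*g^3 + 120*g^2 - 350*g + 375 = (g - 3)*(g^3 - 15*g^2 + 75*g - 125) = (g - 5)*(g - 3)*(g^2 - 10*g + 25) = (g - 5)^2*(g - 3)*(g - 5)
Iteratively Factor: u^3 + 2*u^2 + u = (u + 1)*(u^2 + u) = (u + 1)^2*(u)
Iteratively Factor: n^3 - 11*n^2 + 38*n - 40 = (n - 5)*(n^2 - 6*n + 8) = (n - 5)*(n - 2)*(n - 4)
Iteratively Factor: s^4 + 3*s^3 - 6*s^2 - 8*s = (s + 1)*(s^3 + 2*s^2 - 8*s) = (s - 2)*(s + 1)*(s^2 + 4*s) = s*(s - 2)*(s + 1)*(s + 4)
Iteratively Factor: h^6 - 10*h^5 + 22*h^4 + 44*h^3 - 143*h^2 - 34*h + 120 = (h - 3)*(h^5 - 7*h^4 + h^3 + 47*h^2 - 2*h - 40) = (h - 3)*(h + 2)*(h^4 - 9*h^3 + 19*h^2 + 9*h - 20) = (h - 3)*(h - 1)*(h + 2)*(h^3 - 8*h^2 + 11*h + 20) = (h - 3)*(h - 1)*(h + 1)*(h + 2)*(h^2 - 9*h + 20) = (h - 5)*(h - 3)*(h - 1)*(h + 1)*(h + 2)*(h - 4)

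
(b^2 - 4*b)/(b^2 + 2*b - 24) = b/(b + 6)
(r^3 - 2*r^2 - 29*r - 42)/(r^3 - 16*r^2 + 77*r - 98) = (r^2 + 5*r + 6)/(r^2 - 9*r + 14)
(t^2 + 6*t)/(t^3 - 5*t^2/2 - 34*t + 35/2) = 2*t*(t + 6)/(2*t^3 - 5*t^2 - 68*t + 35)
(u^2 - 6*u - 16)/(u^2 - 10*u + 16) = (u + 2)/(u - 2)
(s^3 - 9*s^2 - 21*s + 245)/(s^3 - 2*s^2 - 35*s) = (s - 7)/s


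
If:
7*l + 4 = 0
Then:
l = -4/7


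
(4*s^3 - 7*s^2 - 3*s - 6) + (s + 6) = 4*s^3 - 7*s^2 - 2*s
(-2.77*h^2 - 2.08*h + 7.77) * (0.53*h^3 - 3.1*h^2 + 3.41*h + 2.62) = -1.4681*h^5 + 7.4846*h^4 + 1.1204*h^3 - 38.4372*h^2 + 21.0461*h + 20.3574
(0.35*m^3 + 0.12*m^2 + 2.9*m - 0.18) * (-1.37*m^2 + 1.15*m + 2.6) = -0.4795*m^5 + 0.2381*m^4 - 2.925*m^3 + 3.8936*m^2 + 7.333*m - 0.468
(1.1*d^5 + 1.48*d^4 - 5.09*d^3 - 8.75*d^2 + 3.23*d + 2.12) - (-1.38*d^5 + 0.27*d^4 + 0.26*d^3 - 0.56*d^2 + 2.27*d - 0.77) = 2.48*d^5 + 1.21*d^4 - 5.35*d^3 - 8.19*d^2 + 0.96*d + 2.89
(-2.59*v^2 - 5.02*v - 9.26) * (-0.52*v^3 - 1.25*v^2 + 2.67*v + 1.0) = 1.3468*v^5 + 5.8479*v^4 + 4.1749*v^3 - 4.4184*v^2 - 29.7442*v - 9.26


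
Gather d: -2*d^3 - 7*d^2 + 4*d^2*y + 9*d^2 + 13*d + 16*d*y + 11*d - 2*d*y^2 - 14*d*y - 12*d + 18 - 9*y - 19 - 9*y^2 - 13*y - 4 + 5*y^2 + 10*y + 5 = -2*d^3 + d^2*(4*y + 2) + d*(-2*y^2 + 2*y + 12) - 4*y^2 - 12*y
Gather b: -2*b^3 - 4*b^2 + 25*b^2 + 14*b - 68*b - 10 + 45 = -2*b^3 + 21*b^2 - 54*b + 35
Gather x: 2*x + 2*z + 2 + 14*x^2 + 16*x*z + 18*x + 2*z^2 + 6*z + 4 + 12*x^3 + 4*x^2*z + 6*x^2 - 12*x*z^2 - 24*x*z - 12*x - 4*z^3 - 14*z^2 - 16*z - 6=12*x^3 + x^2*(4*z + 20) + x*(-12*z^2 - 8*z + 8) - 4*z^3 - 12*z^2 - 8*z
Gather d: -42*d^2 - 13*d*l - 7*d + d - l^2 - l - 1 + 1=-42*d^2 + d*(-13*l - 6) - l^2 - l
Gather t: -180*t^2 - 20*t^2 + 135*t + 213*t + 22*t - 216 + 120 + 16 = -200*t^2 + 370*t - 80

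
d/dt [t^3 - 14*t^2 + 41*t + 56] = 3*t^2 - 28*t + 41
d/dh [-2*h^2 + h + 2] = 1 - 4*h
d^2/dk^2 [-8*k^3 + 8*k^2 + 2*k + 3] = 16 - 48*k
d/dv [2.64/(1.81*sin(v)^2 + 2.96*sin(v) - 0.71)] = -(9.5568*sin(v) + 7.8144)*cos(v)/(1.81*sin(v)^2 + 2.96*sin(v) - 0.71)^2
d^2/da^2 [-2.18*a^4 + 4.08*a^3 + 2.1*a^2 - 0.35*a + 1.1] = -26.16*a^2 + 24.48*a + 4.2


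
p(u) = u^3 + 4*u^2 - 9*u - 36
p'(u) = 3*u^2 + 8*u - 9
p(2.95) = -2.07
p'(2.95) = 40.71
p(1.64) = -35.59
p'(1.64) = 12.19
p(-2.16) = -7.98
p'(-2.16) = -12.28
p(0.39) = -38.84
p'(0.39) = -5.42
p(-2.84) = -1.08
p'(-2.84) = -7.52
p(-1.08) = -22.87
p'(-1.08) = -14.14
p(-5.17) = -20.74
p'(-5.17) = 29.83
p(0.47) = -39.24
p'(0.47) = -4.58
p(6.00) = 270.00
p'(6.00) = 147.00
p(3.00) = 0.00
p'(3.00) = 42.00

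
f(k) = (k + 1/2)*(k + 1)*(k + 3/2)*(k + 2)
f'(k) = (k + 1/2)*(k + 1)*(k + 3/2) + (k + 1/2)*(k + 1)*(k + 2) + (k + 1/2)*(k + 3/2)*(k + 2) + (k + 1)*(k + 3/2)*(k + 2) = 4*k^3 + 15*k^2 + 35*k/2 + 25/4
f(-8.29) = 2425.41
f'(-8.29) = -1386.85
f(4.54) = 1102.95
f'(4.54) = 769.18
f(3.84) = 655.07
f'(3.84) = 521.13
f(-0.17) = 0.67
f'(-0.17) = 3.69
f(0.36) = 5.13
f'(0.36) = 14.68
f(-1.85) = -0.06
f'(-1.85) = -0.11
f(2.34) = 158.08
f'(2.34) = 180.59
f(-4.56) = 113.22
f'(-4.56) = -140.92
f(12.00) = 30712.50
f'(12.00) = 9288.25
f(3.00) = 315.00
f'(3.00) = 301.75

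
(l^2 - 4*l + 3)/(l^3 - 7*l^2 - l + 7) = (l - 3)/(l^2 - 6*l - 7)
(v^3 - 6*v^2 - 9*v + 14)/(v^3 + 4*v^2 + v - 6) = (v - 7)/(v + 3)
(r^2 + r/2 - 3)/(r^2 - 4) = (r - 3/2)/(r - 2)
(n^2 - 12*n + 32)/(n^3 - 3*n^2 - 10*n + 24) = (n - 8)/(n^2 + n - 6)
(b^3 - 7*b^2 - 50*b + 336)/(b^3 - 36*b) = (b^2 - b - 56)/(b*(b + 6))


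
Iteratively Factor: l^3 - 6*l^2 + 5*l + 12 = (l + 1)*(l^2 - 7*l + 12) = (l - 3)*(l + 1)*(l - 4)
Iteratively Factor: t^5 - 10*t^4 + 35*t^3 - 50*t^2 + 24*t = (t - 1)*(t^4 - 9*t^3 + 26*t^2 - 24*t) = (t - 4)*(t - 1)*(t^3 - 5*t^2 + 6*t) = (t - 4)*(t - 2)*(t - 1)*(t^2 - 3*t) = t*(t - 4)*(t - 2)*(t - 1)*(t - 3)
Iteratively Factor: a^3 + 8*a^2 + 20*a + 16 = (a + 2)*(a^2 + 6*a + 8) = (a + 2)^2*(a + 4)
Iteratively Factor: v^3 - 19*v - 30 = (v + 3)*(v^2 - 3*v - 10) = (v - 5)*(v + 3)*(v + 2)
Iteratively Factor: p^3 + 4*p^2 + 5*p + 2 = (p + 1)*(p^2 + 3*p + 2) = (p + 1)*(p + 2)*(p + 1)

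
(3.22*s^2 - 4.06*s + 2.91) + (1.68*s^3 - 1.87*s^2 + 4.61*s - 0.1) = 1.68*s^3 + 1.35*s^2 + 0.550000000000001*s + 2.81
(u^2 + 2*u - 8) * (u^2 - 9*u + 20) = u^4 - 7*u^3 - 6*u^2 + 112*u - 160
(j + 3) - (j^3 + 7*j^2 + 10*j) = -j^3 - 7*j^2 - 9*j + 3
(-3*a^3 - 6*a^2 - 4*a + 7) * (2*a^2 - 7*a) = -6*a^5 + 9*a^4 + 34*a^3 + 42*a^2 - 49*a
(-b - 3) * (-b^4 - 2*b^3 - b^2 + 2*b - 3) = b^5 + 5*b^4 + 7*b^3 + b^2 - 3*b + 9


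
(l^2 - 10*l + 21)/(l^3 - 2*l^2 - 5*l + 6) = (l - 7)/(l^2 + l - 2)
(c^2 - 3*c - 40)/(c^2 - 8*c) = (c + 5)/c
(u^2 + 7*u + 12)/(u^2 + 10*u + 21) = (u + 4)/(u + 7)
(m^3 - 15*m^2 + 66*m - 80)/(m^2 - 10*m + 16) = m - 5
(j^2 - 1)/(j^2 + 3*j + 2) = (j - 1)/(j + 2)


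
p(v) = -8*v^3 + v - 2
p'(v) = 1 - 24*v^2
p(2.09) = -72.94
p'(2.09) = -103.83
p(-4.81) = 883.47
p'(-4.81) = -554.27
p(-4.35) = 652.15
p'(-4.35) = -453.14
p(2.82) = -178.59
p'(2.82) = -189.86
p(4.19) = -586.29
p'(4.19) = -420.35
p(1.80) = -46.86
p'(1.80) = -76.76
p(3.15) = -248.90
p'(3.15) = -237.14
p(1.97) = -61.19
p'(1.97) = -92.14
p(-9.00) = 5821.00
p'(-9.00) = -1943.00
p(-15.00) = 26983.00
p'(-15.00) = -5399.00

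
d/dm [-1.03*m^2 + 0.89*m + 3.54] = 0.89 - 2.06*m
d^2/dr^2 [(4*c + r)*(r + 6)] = 2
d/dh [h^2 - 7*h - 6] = 2*h - 7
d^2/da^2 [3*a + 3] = 0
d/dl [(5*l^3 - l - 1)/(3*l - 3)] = (10*l^3 - 15*l^2 + 2)/(3*(l^2 - 2*l + 1))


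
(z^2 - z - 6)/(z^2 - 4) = (z - 3)/(z - 2)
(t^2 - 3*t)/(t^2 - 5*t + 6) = t/(t - 2)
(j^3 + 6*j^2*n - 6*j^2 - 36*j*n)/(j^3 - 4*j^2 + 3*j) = (j^2 + 6*j*n - 6*j - 36*n)/(j^2 - 4*j + 3)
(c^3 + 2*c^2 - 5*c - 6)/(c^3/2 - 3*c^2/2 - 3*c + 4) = 2*(c^3 + 2*c^2 - 5*c - 6)/(c^3 - 3*c^2 - 6*c + 8)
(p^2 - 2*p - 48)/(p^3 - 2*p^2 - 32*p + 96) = (p - 8)/(p^2 - 8*p + 16)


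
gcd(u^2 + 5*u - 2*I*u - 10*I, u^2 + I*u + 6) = u - 2*I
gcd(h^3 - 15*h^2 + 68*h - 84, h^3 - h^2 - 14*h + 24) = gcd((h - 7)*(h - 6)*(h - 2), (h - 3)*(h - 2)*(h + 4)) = h - 2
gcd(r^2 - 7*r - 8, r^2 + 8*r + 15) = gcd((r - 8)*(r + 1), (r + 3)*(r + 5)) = 1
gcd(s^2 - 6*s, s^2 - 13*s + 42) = s - 6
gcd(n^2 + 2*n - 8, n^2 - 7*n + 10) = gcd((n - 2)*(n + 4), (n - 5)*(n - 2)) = n - 2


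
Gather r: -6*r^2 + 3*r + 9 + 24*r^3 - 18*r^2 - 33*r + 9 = 24*r^3 - 24*r^2 - 30*r + 18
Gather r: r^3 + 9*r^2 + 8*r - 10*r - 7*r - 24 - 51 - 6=r^3 + 9*r^2 - 9*r - 81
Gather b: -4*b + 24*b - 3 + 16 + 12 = 20*b + 25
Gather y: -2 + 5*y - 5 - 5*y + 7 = 0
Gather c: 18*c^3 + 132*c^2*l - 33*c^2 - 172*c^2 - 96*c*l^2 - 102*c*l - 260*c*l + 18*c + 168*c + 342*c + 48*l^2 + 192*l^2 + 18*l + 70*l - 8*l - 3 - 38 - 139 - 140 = 18*c^3 + c^2*(132*l - 205) + c*(-96*l^2 - 362*l + 528) + 240*l^2 + 80*l - 320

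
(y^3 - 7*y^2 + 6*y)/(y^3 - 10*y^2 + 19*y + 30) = y*(y - 1)/(y^2 - 4*y - 5)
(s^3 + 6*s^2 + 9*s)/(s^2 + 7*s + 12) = s*(s + 3)/(s + 4)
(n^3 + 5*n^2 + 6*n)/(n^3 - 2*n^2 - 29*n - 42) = n/(n - 7)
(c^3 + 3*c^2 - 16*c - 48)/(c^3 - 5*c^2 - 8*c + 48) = (c + 4)/(c - 4)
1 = 1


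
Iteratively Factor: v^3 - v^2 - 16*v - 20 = (v + 2)*(v^2 - 3*v - 10) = (v + 2)^2*(v - 5)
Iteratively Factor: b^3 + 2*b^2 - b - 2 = (b + 1)*(b^2 + b - 2) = (b + 1)*(b + 2)*(b - 1)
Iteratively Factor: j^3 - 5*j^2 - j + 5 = (j - 1)*(j^2 - 4*j - 5) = (j - 1)*(j + 1)*(j - 5)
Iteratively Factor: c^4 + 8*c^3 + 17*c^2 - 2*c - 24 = (c + 3)*(c^3 + 5*c^2 + 2*c - 8) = (c + 3)*(c + 4)*(c^2 + c - 2) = (c + 2)*(c + 3)*(c + 4)*(c - 1)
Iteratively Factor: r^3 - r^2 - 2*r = (r)*(r^2 - r - 2) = r*(r + 1)*(r - 2)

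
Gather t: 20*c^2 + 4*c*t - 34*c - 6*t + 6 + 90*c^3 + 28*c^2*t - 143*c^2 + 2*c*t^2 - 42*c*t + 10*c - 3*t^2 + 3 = 90*c^3 - 123*c^2 - 24*c + t^2*(2*c - 3) + t*(28*c^2 - 38*c - 6) + 9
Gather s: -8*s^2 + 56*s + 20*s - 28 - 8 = -8*s^2 + 76*s - 36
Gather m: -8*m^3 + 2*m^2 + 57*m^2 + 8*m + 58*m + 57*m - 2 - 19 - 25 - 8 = -8*m^3 + 59*m^2 + 123*m - 54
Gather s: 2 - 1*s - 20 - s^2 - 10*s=-s^2 - 11*s - 18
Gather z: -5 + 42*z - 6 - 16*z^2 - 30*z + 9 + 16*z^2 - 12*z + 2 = 0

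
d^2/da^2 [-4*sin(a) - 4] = 4*sin(a)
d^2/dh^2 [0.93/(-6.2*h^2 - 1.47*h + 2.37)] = (71.4984*h^2 + 16.95204*h - 0.93*(12.4*h + 1.47)*(24.8*h + 2.94) - 27.33084)/(6.2*h^2 + 1.47*h - 2.37)^3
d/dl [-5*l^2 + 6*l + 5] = 6 - 10*l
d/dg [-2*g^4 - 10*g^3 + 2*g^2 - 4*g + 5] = -8*g^3 - 30*g^2 + 4*g - 4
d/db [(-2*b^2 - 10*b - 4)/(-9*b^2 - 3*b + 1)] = 2*(-42*b^2 - 38*b - 11)/(81*b^4 + 54*b^3 - 9*b^2 - 6*b + 1)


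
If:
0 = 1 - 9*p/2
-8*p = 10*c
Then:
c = -8/45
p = 2/9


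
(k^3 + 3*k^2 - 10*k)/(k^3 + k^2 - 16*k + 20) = k/(k - 2)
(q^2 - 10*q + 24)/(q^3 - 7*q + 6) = (q^2 - 10*q + 24)/(q^3 - 7*q + 6)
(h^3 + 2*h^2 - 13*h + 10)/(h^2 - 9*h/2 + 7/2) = 2*(h^2 + 3*h - 10)/(2*h - 7)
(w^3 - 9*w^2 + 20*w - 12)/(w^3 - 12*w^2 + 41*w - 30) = (w - 2)/(w - 5)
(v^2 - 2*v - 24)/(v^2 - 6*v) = (v + 4)/v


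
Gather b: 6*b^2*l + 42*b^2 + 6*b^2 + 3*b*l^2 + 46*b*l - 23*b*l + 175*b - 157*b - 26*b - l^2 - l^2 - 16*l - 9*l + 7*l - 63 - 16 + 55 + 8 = b^2*(6*l + 48) + b*(3*l^2 + 23*l - 8) - 2*l^2 - 18*l - 16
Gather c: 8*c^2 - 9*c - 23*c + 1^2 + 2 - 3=8*c^2 - 32*c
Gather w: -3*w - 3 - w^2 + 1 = -w^2 - 3*w - 2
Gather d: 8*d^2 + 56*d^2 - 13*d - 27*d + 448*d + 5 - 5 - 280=64*d^2 + 408*d - 280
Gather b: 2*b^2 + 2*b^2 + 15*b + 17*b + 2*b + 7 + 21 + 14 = 4*b^2 + 34*b + 42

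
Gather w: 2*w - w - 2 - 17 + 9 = w - 10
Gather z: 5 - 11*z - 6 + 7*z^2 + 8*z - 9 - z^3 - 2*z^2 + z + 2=-z^3 + 5*z^2 - 2*z - 8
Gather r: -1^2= -1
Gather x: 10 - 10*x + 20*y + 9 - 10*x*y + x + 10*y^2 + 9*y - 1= x*(-10*y - 9) + 10*y^2 + 29*y + 18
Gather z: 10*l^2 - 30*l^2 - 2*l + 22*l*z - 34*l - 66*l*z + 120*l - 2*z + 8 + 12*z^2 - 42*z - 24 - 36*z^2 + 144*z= -20*l^2 + 84*l - 24*z^2 + z*(100 - 44*l) - 16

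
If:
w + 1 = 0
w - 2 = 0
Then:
No Solution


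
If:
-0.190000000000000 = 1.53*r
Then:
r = -0.12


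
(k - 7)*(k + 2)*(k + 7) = k^3 + 2*k^2 - 49*k - 98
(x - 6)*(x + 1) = x^2 - 5*x - 6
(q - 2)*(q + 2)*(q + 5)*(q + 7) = q^4 + 12*q^3 + 31*q^2 - 48*q - 140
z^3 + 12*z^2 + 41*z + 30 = (z + 1)*(z + 5)*(z + 6)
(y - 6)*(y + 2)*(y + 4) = y^3 - 28*y - 48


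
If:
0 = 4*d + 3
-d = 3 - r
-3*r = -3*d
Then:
No Solution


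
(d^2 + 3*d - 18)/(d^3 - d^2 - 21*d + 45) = (d + 6)/(d^2 + 2*d - 15)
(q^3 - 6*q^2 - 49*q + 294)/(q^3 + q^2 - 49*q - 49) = (q - 6)/(q + 1)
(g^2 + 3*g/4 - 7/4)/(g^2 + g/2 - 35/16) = 4*(g - 1)/(4*g - 5)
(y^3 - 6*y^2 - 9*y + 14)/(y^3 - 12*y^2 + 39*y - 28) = (y + 2)/(y - 4)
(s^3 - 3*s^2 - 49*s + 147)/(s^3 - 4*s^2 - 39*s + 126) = (s + 7)/(s + 6)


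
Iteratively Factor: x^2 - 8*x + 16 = (x - 4)*(x - 4)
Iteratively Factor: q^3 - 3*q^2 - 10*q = (q)*(q^2 - 3*q - 10) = q*(q + 2)*(q - 5)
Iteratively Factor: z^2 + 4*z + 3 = (z + 3)*(z + 1)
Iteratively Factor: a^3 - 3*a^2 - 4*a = (a - 4)*(a^2 + a) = (a - 4)*(a + 1)*(a)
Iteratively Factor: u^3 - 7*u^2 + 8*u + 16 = (u - 4)*(u^2 - 3*u - 4) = (u - 4)*(u + 1)*(u - 4)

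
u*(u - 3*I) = u^2 - 3*I*u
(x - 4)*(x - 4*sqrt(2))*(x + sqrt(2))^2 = x^4 - 4*x^3 - 2*sqrt(2)*x^3 - 14*x^2 + 8*sqrt(2)*x^2 - 8*sqrt(2)*x + 56*x + 32*sqrt(2)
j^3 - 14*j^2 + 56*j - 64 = (j - 8)*(j - 4)*(j - 2)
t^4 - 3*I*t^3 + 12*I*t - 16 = (t - 2)*(t + 2)*(t - 4*I)*(t + I)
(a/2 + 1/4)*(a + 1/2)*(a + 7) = a^3/2 + 4*a^2 + 29*a/8 + 7/8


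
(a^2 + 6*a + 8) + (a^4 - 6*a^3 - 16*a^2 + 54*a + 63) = a^4 - 6*a^3 - 15*a^2 + 60*a + 71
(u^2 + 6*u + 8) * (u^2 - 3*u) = u^4 + 3*u^3 - 10*u^2 - 24*u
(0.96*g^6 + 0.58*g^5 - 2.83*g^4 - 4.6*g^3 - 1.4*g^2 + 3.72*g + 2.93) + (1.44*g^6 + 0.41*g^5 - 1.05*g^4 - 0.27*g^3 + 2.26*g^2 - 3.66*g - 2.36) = 2.4*g^6 + 0.99*g^5 - 3.88*g^4 - 4.87*g^3 + 0.86*g^2 + 0.0600000000000001*g + 0.57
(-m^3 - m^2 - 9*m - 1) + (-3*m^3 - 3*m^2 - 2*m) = -4*m^3 - 4*m^2 - 11*m - 1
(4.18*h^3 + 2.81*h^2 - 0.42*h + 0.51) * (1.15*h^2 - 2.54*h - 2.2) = 4.807*h^5 - 7.3857*h^4 - 16.8164*h^3 - 4.5287*h^2 - 0.3714*h - 1.122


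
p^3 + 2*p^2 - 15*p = p*(p - 3)*(p + 5)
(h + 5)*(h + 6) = h^2 + 11*h + 30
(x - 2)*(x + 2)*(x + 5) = x^3 + 5*x^2 - 4*x - 20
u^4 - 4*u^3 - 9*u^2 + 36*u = u*(u - 4)*(u - 3)*(u + 3)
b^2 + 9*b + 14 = (b + 2)*(b + 7)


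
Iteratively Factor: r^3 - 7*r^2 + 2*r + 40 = (r - 4)*(r^2 - 3*r - 10) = (r - 5)*(r - 4)*(r + 2)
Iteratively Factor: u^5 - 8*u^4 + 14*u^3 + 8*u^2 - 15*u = (u - 5)*(u^4 - 3*u^3 - u^2 + 3*u) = (u - 5)*(u - 3)*(u^3 - u) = u*(u - 5)*(u - 3)*(u^2 - 1) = u*(u - 5)*(u - 3)*(u - 1)*(u + 1)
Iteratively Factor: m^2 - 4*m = (m - 4)*(m)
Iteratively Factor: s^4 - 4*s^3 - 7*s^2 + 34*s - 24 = (s - 1)*(s^3 - 3*s^2 - 10*s + 24) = (s - 1)*(s + 3)*(s^2 - 6*s + 8) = (s - 2)*(s - 1)*(s + 3)*(s - 4)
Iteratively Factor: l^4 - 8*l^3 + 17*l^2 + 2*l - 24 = (l - 2)*(l^3 - 6*l^2 + 5*l + 12) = (l - 2)*(l + 1)*(l^2 - 7*l + 12) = (l - 3)*(l - 2)*(l + 1)*(l - 4)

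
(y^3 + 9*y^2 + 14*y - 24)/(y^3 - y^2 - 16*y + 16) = (y + 6)/(y - 4)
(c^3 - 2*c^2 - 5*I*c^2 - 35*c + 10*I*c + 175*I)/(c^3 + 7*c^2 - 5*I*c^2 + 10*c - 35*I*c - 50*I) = (c - 7)/(c + 2)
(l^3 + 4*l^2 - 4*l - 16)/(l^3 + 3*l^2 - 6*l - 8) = (l + 2)/(l + 1)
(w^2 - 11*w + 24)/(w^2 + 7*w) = (w^2 - 11*w + 24)/(w*(w + 7))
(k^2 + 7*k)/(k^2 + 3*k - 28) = k/(k - 4)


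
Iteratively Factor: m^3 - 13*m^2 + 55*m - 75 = (m - 5)*(m^2 - 8*m + 15) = (m - 5)*(m - 3)*(m - 5)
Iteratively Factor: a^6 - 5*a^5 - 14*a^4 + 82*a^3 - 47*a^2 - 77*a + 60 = (a - 5)*(a^5 - 14*a^3 + 12*a^2 + 13*a - 12) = (a - 5)*(a - 1)*(a^4 + a^3 - 13*a^2 - a + 12) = (a - 5)*(a - 1)^2*(a^3 + 2*a^2 - 11*a - 12) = (a - 5)*(a - 1)^2*(a + 4)*(a^2 - 2*a - 3) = (a - 5)*(a - 3)*(a - 1)^2*(a + 4)*(a + 1)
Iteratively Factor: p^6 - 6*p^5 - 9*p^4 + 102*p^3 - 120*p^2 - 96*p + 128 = (p - 4)*(p^5 - 2*p^4 - 17*p^3 + 34*p^2 + 16*p - 32) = (p - 4)*(p + 4)*(p^4 - 6*p^3 + 7*p^2 + 6*p - 8) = (p - 4)*(p - 2)*(p + 4)*(p^3 - 4*p^2 - p + 4) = (p - 4)^2*(p - 2)*(p + 4)*(p^2 - 1) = (p - 4)^2*(p - 2)*(p + 1)*(p + 4)*(p - 1)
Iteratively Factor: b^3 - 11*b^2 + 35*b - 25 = (b - 5)*(b^2 - 6*b + 5) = (b - 5)^2*(b - 1)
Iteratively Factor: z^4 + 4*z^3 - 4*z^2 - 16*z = (z - 2)*(z^3 + 6*z^2 + 8*z) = (z - 2)*(z + 4)*(z^2 + 2*z) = z*(z - 2)*(z + 4)*(z + 2)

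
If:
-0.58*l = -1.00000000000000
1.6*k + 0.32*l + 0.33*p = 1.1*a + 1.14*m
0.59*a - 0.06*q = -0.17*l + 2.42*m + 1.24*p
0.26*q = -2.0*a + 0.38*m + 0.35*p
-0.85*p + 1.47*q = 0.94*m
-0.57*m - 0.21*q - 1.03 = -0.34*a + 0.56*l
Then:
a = 0.39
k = -4.68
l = 1.72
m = -4.07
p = 8.26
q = 2.17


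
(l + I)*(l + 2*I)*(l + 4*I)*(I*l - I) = I*l^4 - 7*l^3 - I*l^3 + 7*l^2 - 14*I*l^2 + 8*l + 14*I*l - 8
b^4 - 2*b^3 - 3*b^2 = b^2*(b - 3)*(b + 1)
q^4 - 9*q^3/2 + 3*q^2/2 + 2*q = q*(q - 4)*(q - 1)*(q + 1/2)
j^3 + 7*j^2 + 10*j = j*(j + 2)*(j + 5)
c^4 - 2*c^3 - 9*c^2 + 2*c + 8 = (c - 4)*(c - 1)*(c + 1)*(c + 2)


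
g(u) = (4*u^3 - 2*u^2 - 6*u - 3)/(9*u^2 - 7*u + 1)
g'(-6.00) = 0.46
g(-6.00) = -2.46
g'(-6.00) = 0.46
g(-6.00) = -2.46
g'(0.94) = 12.84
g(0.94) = -2.99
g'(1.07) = 6.65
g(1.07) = -1.79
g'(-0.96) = 0.31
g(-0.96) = -0.16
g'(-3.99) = 0.46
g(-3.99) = -1.54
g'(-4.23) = 0.46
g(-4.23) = -1.65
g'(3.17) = 0.58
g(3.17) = 1.23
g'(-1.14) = 0.38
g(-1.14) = -0.23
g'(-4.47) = 0.46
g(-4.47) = -1.76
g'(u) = (7 - 18*u)*(4*u^3 - 2*u^2 - 6*u - 3)/(9*u^2 - 7*u + 1)^2 + (12*u^2 - 4*u - 6)/(9*u^2 - 7*u + 1) = (36*u^4 - 56*u^3 + 80*u^2 + 50*u - 27)/(81*u^4 - 126*u^3 + 67*u^2 - 14*u + 1)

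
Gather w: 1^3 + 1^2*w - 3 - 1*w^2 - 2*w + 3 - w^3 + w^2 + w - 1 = -w^3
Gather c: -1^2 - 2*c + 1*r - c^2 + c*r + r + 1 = -c^2 + c*(r - 2) + 2*r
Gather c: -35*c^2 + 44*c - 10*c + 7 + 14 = -35*c^2 + 34*c + 21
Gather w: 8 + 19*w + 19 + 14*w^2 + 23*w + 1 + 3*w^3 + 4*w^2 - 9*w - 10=3*w^3 + 18*w^2 + 33*w + 18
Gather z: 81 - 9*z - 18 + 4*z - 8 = 55 - 5*z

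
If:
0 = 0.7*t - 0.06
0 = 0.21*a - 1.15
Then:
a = 5.48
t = 0.09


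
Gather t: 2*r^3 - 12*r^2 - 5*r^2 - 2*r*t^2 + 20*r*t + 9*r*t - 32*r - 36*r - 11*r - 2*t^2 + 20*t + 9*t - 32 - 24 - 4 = 2*r^3 - 17*r^2 - 79*r + t^2*(-2*r - 2) + t*(29*r + 29) - 60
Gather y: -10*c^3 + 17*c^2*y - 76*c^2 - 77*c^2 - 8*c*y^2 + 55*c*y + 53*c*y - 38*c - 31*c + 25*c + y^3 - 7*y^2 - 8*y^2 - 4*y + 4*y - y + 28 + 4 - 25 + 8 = -10*c^3 - 153*c^2 - 44*c + y^3 + y^2*(-8*c - 15) + y*(17*c^2 + 108*c - 1) + 15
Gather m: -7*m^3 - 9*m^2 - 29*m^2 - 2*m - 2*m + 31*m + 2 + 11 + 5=-7*m^3 - 38*m^2 + 27*m + 18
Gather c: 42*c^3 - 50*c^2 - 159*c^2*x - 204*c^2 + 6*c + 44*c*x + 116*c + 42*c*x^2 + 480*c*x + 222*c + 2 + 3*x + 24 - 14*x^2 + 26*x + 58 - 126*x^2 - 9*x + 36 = 42*c^3 + c^2*(-159*x - 254) + c*(42*x^2 + 524*x + 344) - 140*x^2 + 20*x + 120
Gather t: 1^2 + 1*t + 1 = t + 2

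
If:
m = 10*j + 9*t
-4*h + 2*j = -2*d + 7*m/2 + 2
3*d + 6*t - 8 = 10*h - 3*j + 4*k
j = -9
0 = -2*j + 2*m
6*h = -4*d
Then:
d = -69/28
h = 23/14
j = -9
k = -135/112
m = -9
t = 9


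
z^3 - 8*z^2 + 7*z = z*(z - 7)*(z - 1)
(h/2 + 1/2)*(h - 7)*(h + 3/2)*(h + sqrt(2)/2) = h^4/2 - 9*h^3/4 + sqrt(2)*h^3/4 - 8*h^2 - 9*sqrt(2)*h^2/8 - 4*sqrt(2)*h - 21*h/4 - 21*sqrt(2)/8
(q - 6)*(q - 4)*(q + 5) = q^3 - 5*q^2 - 26*q + 120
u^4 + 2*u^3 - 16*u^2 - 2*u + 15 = (u - 3)*(u - 1)*(u + 1)*(u + 5)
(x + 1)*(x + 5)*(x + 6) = x^3 + 12*x^2 + 41*x + 30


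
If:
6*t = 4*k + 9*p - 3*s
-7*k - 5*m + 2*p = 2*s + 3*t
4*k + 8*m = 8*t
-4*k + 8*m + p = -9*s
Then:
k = -228*t/277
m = 391*t/277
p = 263*t/554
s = -927*t/554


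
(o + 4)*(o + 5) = o^2 + 9*o + 20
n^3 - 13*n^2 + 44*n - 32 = (n - 8)*(n - 4)*(n - 1)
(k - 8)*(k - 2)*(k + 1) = k^3 - 9*k^2 + 6*k + 16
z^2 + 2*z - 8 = (z - 2)*(z + 4)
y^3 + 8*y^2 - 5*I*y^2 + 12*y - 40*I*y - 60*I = (y + 2)*(y + 6)*(y - 5*I)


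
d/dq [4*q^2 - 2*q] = 8*q - 2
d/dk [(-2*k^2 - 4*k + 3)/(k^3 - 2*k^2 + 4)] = (k*(3*k - 4)*(2*k^2 + 4*k - 3) - 4*(k + 1)*(k^3 - 2*k^2 + 4))/(k^3 - 2*k^2 + 4)^2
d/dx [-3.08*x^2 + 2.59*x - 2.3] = 2.59 - 6.16*x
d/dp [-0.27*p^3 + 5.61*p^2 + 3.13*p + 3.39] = -0.81*p^2 + 11.22*p + 3.13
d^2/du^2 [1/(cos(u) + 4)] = (sin(u)^2 + 4*cos(u) + 1)/(cos(u) + 4)^3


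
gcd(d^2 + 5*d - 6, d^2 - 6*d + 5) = d - 1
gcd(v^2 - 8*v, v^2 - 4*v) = v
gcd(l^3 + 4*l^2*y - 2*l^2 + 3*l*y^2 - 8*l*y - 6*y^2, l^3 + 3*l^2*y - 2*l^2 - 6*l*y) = l^2 + 3*l*y - 2*l - 6*y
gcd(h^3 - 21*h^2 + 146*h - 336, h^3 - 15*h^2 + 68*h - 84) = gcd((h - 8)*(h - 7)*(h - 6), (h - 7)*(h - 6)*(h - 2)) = h^2 - 13*h + 42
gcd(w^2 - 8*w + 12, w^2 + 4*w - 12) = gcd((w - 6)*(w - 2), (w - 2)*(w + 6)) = w - 2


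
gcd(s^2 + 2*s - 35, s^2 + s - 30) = s - 5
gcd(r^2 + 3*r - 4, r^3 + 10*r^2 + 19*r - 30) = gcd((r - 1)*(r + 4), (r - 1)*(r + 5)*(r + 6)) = r - 1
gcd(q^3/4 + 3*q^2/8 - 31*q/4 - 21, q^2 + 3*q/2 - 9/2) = 1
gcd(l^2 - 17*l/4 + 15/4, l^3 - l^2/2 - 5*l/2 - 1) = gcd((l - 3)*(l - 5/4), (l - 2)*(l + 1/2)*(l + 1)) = 1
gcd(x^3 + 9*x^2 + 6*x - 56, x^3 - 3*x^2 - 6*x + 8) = 1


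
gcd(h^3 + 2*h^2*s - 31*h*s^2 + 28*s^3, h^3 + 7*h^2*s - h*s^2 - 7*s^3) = -h^2 - 6*h*s + 7*s^2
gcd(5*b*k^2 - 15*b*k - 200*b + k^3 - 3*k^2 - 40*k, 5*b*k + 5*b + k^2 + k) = 5*b + k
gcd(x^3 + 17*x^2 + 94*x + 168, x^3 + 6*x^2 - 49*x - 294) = x^2 + 13*x + 42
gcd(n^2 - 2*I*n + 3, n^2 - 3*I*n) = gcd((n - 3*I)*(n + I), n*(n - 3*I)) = n - 3*I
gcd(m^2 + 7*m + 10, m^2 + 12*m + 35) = m + 5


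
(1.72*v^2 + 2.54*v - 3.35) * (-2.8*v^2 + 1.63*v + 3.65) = -4.816*v^4 - 4.3084*v^3 + 19.7982*v^2 + 3.8105*v - 12.2275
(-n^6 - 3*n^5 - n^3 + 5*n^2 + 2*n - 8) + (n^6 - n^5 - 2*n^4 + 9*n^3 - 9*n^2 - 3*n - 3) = -4*n^5 - 2*n^4 + 8*n^3 - 4*n^2 - n - 11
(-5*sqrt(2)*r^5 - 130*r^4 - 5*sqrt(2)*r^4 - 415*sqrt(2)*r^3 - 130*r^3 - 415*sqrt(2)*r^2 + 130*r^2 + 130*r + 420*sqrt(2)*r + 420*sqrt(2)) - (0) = -5*sqrt(2)*r^5 - 130*r^4 - 5*sqrt(2)*r^4 - 415*sqrt(2)*r^3 - 130*r^3 - 415*sqrt(2)*r^2 + 130*r^2 + 130*r + 420*sqrt(2)*r + 420*sqrt(2)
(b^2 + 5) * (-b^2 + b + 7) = -b^4 + b^3 + 2*b^2 + 5*b + 35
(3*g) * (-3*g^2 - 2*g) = -9*g^3 - 6*g^2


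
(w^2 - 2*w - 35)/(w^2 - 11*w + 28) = (w + 5)/(w - 4)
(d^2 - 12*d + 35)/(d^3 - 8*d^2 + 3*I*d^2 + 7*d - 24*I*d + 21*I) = (d - 5)/(d^2 + d*(-1 + 3*I) - 3*I)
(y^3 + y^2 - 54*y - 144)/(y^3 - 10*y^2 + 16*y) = (y^2 + 9*y + 18)/(y*(y - 2))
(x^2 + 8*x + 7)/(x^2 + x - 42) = (x + 1)/(x - 6)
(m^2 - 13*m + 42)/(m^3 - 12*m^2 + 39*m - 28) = (m - 6)/(m^2 - 5*m + 4)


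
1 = 1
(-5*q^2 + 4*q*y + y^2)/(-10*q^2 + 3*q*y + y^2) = (-q + y)/(-2*q + y)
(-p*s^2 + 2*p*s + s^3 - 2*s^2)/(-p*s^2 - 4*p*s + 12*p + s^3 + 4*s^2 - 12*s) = s/(s + 6)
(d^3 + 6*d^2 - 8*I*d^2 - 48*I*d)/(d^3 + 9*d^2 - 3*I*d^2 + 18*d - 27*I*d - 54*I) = d*(d - 8*I)/(d^2 + 3*d*(1 - I) - 9*I)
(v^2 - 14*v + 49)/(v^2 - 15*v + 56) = (v - 7)/(v - 8)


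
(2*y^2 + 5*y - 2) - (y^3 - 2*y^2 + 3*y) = -y^3 + 4*y^2 + 2*y - 2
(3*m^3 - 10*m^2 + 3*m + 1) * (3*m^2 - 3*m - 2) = 9*m^5 - 39*m^4 + 33*m^3 + 14*m^2 - 9*m - 2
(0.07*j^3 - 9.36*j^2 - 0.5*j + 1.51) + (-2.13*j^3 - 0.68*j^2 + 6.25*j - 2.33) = -2.06*j^3 - 10.04*j^2 + 5.75*j - 0.82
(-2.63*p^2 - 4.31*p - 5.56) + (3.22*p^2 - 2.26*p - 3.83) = 0.59*p^2 - 6.57*p - 9.39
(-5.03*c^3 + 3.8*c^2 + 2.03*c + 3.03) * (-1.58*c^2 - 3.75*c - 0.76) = 7.9474*c^5 + 12.8585*c^4 - 13.6346*c^3 - 15.2879*c^2 - 12.9053*c - 2.3028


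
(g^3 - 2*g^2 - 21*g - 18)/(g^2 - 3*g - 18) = g + 1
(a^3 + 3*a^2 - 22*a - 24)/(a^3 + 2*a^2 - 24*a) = (a + 1)/a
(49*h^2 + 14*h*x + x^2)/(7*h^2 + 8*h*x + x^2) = (7*h + x)/(h + x)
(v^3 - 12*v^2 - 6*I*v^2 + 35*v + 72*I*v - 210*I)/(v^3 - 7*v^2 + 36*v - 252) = (v - 5)/(v + 6*I)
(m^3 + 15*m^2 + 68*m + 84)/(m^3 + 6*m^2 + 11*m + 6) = (m^2 + 13*m + 42)/(m^2 + 4*m + 3)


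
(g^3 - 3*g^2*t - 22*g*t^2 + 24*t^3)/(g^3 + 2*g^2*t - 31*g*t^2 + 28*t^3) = (-g^2 + 2*g*t + 24*t^2)/(-g^2 - 3*g*t + 28*t^2)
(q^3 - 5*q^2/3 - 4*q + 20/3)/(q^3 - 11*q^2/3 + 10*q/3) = (q + 2)/q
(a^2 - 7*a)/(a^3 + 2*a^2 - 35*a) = (a - 7)/(a^2 + 2*a - 35)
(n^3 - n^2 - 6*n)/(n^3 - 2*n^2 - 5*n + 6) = n/(n - 1)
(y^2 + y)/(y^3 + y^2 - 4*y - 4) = y/(y^2 - 4)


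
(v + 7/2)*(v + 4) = v^2 + 15*v/2 + 14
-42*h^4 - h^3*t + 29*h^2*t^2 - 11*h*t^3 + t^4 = (-7*h + t)*(-3*h + t)*(-2*h + t)*(h + t)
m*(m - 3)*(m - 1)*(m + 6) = m^4 + 2*m^3 - 21*m^2 + 18*m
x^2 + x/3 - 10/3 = (x - 5/3)*(x + 2)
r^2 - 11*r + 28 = (r - 7)*(r - 4)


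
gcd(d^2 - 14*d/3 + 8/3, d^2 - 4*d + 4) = 1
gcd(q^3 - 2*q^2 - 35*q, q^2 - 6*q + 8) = 1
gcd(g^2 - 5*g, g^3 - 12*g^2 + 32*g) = g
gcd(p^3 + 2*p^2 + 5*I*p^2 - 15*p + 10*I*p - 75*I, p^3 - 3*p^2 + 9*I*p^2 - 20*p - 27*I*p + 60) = p^2 + p*(-3 + 5*I) - 15*I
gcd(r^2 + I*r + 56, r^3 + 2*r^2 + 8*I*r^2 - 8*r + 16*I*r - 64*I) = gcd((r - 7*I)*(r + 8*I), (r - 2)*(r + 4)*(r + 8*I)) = r + 8*I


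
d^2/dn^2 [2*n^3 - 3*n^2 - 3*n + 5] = 12*n - 6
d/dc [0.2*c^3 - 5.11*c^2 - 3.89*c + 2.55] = 0.6*c^2 - 10.22*c - 3.89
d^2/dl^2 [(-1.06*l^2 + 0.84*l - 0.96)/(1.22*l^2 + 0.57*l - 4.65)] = (1.77635683940025e-15*l^4 + 3.97476*l^3 - 44.653464*l^2 + 24.586416*l - 52.902828)/(1.815848*l^6 + 2.545164*l^5 - 19.574046*l^4 - 19.216467*l^3 + 74.605995*l^2 + 36.974475*l - 100.544625)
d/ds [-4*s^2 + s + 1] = 1 - 8*s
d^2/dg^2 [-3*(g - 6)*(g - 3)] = -6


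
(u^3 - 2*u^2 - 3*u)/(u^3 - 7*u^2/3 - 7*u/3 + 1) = 3*u/(3*u - 1)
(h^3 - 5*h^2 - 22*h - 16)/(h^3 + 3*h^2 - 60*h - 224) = (h^2 + 3*h + 2)/(h^2 + 11*h + 28)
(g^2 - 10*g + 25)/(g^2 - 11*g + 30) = (g - 5)/(g - 6)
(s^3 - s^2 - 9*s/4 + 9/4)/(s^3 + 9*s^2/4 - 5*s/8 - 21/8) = 2*(2*s - 3)/(4*s + 7)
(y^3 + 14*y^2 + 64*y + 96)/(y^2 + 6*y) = y + 8 + 16/y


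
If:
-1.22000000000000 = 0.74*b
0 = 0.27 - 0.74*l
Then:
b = -1.65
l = 0.36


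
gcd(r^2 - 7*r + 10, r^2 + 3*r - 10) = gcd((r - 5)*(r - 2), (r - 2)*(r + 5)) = r - 2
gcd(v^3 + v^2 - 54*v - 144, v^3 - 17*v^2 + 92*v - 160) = v - 8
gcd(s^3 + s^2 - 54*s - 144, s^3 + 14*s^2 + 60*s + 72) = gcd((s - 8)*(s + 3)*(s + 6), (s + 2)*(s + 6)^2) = s + 6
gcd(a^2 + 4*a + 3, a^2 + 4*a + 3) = a^2 + 4*a + 3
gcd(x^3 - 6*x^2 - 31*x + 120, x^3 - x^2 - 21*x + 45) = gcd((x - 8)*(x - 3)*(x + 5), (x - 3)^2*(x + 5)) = x^2 + 2*x - 15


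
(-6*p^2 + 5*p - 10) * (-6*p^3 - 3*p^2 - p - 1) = 36*p^5 - 12*p^4 + 51*p^3 + 31*p^2 + 5*p + 10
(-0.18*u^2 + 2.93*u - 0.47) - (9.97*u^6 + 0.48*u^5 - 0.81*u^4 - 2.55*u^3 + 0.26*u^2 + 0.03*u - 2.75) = -9.97*u^6 - 0.48*u^5 + 0.81*u^4 + 2.55*u^3 - 0.44*u^2 + 2.9*u + 2.28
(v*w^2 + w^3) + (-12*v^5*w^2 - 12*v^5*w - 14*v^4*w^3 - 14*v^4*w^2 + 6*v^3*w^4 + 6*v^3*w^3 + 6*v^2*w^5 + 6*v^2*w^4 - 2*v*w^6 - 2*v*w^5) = -12*v^5*w^2 - 12*v^5*w - 14*v^4*w^3 - 14*v^4*w^2 + 6*v^3*w^4 + 6*v^3*w^3 + 6*v^2*w^5 + 6*v^2*w^4 - 2*v*w^6 - 2*v*w^5 + v*w^2 + w^3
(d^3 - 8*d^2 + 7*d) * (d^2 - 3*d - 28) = d^5 - 11*d^4 + 3*d^3 + 203*d^2 - 196*d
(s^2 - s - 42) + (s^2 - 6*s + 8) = 2*s^2 - 7*s - 34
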